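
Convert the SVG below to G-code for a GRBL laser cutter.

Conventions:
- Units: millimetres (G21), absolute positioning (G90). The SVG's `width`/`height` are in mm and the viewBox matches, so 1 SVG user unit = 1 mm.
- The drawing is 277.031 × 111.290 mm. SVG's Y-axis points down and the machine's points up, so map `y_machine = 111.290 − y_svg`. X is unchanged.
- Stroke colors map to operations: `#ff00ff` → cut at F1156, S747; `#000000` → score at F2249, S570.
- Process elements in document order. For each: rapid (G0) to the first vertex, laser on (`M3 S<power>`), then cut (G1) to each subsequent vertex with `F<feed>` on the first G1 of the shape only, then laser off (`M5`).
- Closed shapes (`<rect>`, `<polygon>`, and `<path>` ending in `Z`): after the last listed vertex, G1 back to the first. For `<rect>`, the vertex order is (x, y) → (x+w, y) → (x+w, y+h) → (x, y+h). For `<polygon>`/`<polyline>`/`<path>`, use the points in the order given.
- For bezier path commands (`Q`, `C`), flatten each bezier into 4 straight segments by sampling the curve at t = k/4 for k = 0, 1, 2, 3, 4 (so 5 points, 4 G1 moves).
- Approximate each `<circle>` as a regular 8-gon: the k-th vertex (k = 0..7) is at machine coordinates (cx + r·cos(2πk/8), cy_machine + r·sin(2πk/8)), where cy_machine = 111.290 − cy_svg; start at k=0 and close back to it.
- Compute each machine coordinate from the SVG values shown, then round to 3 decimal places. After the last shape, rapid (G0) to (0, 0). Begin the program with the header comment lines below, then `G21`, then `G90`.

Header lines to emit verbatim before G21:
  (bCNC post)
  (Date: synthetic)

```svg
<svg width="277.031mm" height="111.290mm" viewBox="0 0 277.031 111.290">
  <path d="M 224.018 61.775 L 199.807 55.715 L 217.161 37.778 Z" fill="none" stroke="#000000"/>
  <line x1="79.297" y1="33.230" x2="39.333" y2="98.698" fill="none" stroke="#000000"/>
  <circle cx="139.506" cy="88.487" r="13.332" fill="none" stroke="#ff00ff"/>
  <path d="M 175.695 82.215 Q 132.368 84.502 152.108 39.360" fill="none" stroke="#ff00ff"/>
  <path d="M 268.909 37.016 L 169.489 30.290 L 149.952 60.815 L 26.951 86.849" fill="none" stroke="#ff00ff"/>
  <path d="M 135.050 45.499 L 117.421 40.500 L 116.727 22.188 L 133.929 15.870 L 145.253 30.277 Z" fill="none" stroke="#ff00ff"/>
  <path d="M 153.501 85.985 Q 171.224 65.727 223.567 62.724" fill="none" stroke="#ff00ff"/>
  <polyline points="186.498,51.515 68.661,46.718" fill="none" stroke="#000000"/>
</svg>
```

viewBox `0 0 277.031 111.290` with mm width/height → 1 unit = 1 mm. Flip: y_m = 111.290 − y_svg.

**Shape 1** — `<path>` regular polygon, stroke `#000000` → score (S570, F2249). Machine vertices: (224.018,49.515) → (199.807,55.575) → (217.161,73.512) → (224.018,49.515). Closed: final G1 returns to the first vertex.

**Shape 2** — `<line>` line segment, stroke `#000000` → score (S570, F2249). Machine vertices: (79.297,78.060) → (39.333,12.592). Open path.

**Shape 3** — `<circle>` circle, stroke `#ff00ff` → cut (S747, F1156). Machine vertices: (152.838,22.803) → (148.933,32.230) → (139.506,36.135) → (130.079,32.230) → (126.174,22.803) → (130.079,13.376) → (139.506,9.471) → (148.933,13.376) → (152.838,22.803). Closed: final G1 returns to the first vertex.

**Shape 4** — `<path>` quadratic bezier, stroke `#ff00ff` → cut (S747, F1156). Control points (SVG): P0=(175.695,82.215), P1=(132.368,84.502), P2=(152.108,39.360); sampled at t=k/4. Machine vertices: (175.695,29.075) → (157.973,30.896) → (148.135,38.645) → (146.180,52.323) → (152.108,71.930). Open path.

**Shape 5** — `<path>` open polyline, stroke `#ff00ff` → cut (S747, F1156). Machine vertices: (268.909,74.274) → (169.489,81.000) → (149.952,50.475) → (26.951,24.441). Open path.

**Shape 6** — `<path>` regular polygon, stroke `#ff00ff` → cut (S747, F1156). Machine vertices: (135.050,65.791) → (117.421,70.790) → (116.727,89.102) → (133.929,95.420) → (145.253,81.013) → (135.050,65.791). Closed: final G1 returns to the first vertex.

**Shape 7** — `<path>` quadratic bezier, stroke `#ff00ff` → cut (S747, F1156). Control points (SVG): P0=(153.501,85.985), P1=(171.224,65.727), P2=(223.567,62.724); sampled at t=k/4. Machine vertices: (153.501,25.305) → (164.526,34.356) → (179.879,41.249) → (199.559,45.986) → (223.567,48.566). Open path.

**Shape 8** — `<polyline>` line segment, stroke `#000000` → score (S570, F2249). Machine vertices: (186.498,59.775) → (68.661,64.572). Open path.

(bCNC post)
(Date: synthetic)
G21
G90
G0 X224.018 Y49.515
M3 S570
G1 X199.807 Y55.575 F2249
G1 X217.161 Y73.512
G1 X224.018 Y49.515
M5
G0 X79.297 Y78.060
M3 S570
G1 X39.333 Y12.592 F2249
M5
G0 X152.838 Y22.803
M3 S747
G1 X148.933 Y32.230 F1156
G1 X139.506 Y36.135
G1 X130.079 Y32.230
G1 X126.174 Y22.803
G1 X130.079 Y13.376
G1 X139.506 Y9.471
G1 X148.933 Y13.376
G1 X152.838 Y22.803
M5
G0 X175.695 Y29.075
M3 S747
G1 X157.973 Y30.896 F1156
G1 X148.135 Y38.645
G1 X146.180 Y52.323
G1 X152.108 Y71.930
M5
G0 X268.909 Y74.274
M3 S747
G1 X169.489 Y81.000 F1156
G1 X149.952 Y50.475
G1 X26.951 Y24.441
M5
G0 X135.050 Y65.791
M3 S747
G1 X117.421 Y70.790 F1156
G1 X116.727 Y89.102
G1 X133.929 Y95.420
G1 X145.253 Y81.013
G1 X135.050 Y65.791
M5
G0 X153.501 Y25.305
M3 S747
G1 X164.526 Y34.356 F1156
G1 X179.879 Y41.249
G1 X199.559 Y45.986
G1 X223.567 Y48.566
M5
G0 X186.498 Y59.775
M3 S570
G1 X68.661 Y64.572 F2249
M5
G0 X0.000 Y0.000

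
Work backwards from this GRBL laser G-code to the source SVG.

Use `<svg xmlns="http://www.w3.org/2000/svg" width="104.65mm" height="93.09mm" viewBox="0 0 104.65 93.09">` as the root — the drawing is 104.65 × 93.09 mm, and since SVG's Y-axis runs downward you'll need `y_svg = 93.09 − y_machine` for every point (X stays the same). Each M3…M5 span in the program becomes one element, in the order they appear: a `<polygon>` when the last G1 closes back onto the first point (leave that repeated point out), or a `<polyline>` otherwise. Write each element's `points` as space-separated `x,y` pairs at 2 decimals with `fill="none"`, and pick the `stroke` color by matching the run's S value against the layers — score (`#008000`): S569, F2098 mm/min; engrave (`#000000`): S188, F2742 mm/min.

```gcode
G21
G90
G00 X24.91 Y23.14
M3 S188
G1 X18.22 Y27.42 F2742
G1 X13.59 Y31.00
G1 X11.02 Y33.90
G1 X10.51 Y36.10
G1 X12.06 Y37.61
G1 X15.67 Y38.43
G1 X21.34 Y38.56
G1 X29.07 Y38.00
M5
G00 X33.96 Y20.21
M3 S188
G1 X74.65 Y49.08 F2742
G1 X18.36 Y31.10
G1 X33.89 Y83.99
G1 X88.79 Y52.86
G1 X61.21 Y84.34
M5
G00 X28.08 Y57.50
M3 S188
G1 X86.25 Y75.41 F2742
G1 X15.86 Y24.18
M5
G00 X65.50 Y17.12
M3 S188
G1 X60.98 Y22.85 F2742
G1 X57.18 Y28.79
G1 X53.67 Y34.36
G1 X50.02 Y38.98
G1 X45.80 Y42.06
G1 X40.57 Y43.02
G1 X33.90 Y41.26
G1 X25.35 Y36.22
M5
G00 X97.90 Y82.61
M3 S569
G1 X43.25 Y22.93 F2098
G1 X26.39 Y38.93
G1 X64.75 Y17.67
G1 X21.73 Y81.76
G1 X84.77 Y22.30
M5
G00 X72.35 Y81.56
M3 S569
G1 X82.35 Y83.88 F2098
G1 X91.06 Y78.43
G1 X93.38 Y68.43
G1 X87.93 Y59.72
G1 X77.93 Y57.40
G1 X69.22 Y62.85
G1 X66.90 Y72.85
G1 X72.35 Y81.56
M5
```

<svg xmlns="http://www.w3.org/2000/svg" width="104.65mm" height="93.09mm" viewBox="0 0 104.65 93.09">
  <polyline points="24.91,69.95 18.22,65.67 13.59,62.09 11.02,59.19 10.51,56.99 12.06,55.48 15.67,54.66 21.34,54.53 29.07,55.09" fill="none" stroke="#000000"/>
  <polyline points="33.96,72.88 74.65,44.01 18.36,61.99 33.89,9.10 88.79,40.23 61.21,8.75" fill="none" stroke="#000000"/>
  <polyline points="28.08,35.59 86.25,17.68 15.86,68.91" fill="none" stroke="#000000"/>
  <polyline points="65.50,75.97 60.98,70.24 57.18,64.30 53.67,58.73 50.02,54.11 45.80,51.03 40.57,50.07 33.90,51.83 25.35,56.87" fill="none" stroke="#000000"/>
  <polyline points="97.90,10.48 43.25,70.16 26.39,54.16 64.75,75.42 21.73,11.33 84.77,70.79" fill="none" stroke="#008000"/>
  <polygon points="72.35,11.53 82.35,9.21 91.06,14.66 93.38,24.66 87.93,33.37 77.93,35.69 69.22,30.24 66.90,20.24" fill="none" stroke="#008000"/>
</svg>

y_svg = 93.09 − y_m.

[1] S188→`#000000` (engrave); open run; points: 24.91,69.95 18.22,65.67 13.59,62.09 11.02,59.19 10.51,56.99 12.06,55.48 15.67,54.66 21.34,54.53 29.07,55.09

[2] S188→`#000000` (engrave); open run; points: 33.96,72.88 74.65,44.01 18.36,61.99 33.89,9.10 88.79,40.23 61.21,8.75

[3] S188→`#000000` (engrave); open run; points: 28.08,35.59 86.25,17.68 15.86,68.91

[4] S188→`#000000` (engrave); open run; points: 65.50,75.97 60.98,70.24 57.18,64.30 53.67,58.73 50.02,54.11 45.80,51.03 40.57,50.07 33.90,51.83 25.35,56.87

[5] S569→`#008000` (score); open run; points: 97.90,10.48 43.25,70.16 26.39,54.16 64.75,75.42 21.73,11.33 84.77,70.79

[6] S569→`#008000` (score); closed run; points: 72.35,11.53 82.35,9.21 91.06,14.66 93.38,24.66 87.93,33.37 77.93,35.69 69.22,30.24 66.90,20.24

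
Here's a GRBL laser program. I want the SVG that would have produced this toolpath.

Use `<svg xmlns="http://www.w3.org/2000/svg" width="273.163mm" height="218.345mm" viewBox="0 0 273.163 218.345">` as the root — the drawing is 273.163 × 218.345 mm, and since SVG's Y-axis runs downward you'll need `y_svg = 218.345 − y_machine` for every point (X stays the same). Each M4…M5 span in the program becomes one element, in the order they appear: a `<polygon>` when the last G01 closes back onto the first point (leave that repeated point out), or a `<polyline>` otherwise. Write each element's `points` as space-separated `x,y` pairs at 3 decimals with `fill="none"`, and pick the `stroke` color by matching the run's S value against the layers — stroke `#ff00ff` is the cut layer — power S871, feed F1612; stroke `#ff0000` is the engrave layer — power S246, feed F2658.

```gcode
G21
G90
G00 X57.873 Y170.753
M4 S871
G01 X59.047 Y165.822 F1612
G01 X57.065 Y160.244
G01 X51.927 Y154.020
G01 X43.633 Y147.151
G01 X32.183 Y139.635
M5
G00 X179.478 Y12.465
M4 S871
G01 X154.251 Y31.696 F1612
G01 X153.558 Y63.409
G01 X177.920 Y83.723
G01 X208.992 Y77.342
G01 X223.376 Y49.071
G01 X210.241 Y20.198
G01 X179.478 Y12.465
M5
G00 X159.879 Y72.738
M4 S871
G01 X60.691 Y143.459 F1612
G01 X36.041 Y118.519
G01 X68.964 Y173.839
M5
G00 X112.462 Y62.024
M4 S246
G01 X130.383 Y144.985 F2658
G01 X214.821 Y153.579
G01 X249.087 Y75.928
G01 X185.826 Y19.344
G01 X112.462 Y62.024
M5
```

<svg xmlns="http://www.w3.org/2000/svg" width="273.163mm" height="218.345mm" viewBox="0 0 273.163 218.345">
  <polyline points="57.873,47.592 59.047,52.523 57.065,58.101 51.927,64.325 43.633,71.194 32.183,78.710" fill="none" stroke="#ff00ff"/>
  <polygon points="179.478,205.880 154.251,186.649 153.558,154.936 177.920,134.622 208.992,141.003 223.376,169.274 210.241,198.147" fill="none" stroke="#ff00ff"/>
  <polyline points="159.879,145.607 60.691,74.886 36.041,99.826 68.964,44.506" fill="none" stroke="#ff00ff"/>
  <polygon points="112.462,156.321 130.383,73.360 214.821,64.766 249.087,142.417 185.826,199.001" fill="none" stroke="#ff0000"/>
</svg>

Machine Y-up, SVG Y-down with viewBox height 218.345, so y_svg = 218.345 − y_machine; X carries over.

Run 1: the run's S871 means `#ff00ff` (cut). The run is open, so emit a `<polyline>` with points (Y-flipped): 57.873,47.592 59.047,52.523 57.065,58.101 51.927,64.325 43.633,71.194 32.183,78.710.

Run 2: power S871 maps to stroke `#ff00ff` (cut). The run returns to its start, so emit a `<polygon>` with points (Y-flipped): 179.478,205.880 154.251,186.649 153.558,154.936 177.920,134.622 208.992,141.003 223.376,169.274 210.241,198.147.

Run 3: power S871 maps to stroke `#ff00ff` (cut). The run is open, so emit a `<polyline>` with points (Y-flipped): 159.879,145.607 60.691,74.886 36.041,99.826 68.964,44.506.

Run 4: S246 ⇒ engrave layer `#ff0000`. The run returns to its start, so emit a `<polygon>` with points (Y-flipped): 112.462,156.321 130.383,73.360 214.821,64.766 249.087,142.417 185.826,199.001.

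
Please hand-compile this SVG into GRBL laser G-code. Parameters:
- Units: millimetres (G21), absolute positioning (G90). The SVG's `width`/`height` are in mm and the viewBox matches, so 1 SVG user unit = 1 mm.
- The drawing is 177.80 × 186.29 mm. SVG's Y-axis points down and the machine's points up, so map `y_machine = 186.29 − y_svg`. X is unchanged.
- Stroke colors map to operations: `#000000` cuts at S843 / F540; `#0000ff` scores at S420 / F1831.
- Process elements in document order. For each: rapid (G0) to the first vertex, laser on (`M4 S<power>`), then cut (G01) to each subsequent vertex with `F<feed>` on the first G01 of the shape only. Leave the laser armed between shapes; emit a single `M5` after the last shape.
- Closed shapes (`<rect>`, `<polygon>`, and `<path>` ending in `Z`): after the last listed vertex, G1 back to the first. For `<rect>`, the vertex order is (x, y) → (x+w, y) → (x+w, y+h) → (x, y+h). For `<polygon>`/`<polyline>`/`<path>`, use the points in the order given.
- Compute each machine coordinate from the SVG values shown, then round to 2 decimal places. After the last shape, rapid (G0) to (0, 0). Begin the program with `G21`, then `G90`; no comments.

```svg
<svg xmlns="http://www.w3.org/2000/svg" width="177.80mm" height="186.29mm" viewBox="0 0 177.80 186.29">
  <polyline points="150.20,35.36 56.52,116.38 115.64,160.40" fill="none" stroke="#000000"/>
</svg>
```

viewBox `0 0 177.80 186.29` with mm width/height → 1 unit = 1 mm. Flip: y_m = 186.29 − y_svg.

**Shape 1** — `<polyline>` open polyline, stroke `#000000` → cut (S843, F540). Machine vertices: (150.20,150.93) → (56.52,69.91) → (115.64,25.89). Open path.

G21
G90
G0 X150.20 Y150.93
M4 S843
G01 X56.52 Y69.91 F540
G01 X115.64 Y25.89
M5
G0 X0.00 Y0.00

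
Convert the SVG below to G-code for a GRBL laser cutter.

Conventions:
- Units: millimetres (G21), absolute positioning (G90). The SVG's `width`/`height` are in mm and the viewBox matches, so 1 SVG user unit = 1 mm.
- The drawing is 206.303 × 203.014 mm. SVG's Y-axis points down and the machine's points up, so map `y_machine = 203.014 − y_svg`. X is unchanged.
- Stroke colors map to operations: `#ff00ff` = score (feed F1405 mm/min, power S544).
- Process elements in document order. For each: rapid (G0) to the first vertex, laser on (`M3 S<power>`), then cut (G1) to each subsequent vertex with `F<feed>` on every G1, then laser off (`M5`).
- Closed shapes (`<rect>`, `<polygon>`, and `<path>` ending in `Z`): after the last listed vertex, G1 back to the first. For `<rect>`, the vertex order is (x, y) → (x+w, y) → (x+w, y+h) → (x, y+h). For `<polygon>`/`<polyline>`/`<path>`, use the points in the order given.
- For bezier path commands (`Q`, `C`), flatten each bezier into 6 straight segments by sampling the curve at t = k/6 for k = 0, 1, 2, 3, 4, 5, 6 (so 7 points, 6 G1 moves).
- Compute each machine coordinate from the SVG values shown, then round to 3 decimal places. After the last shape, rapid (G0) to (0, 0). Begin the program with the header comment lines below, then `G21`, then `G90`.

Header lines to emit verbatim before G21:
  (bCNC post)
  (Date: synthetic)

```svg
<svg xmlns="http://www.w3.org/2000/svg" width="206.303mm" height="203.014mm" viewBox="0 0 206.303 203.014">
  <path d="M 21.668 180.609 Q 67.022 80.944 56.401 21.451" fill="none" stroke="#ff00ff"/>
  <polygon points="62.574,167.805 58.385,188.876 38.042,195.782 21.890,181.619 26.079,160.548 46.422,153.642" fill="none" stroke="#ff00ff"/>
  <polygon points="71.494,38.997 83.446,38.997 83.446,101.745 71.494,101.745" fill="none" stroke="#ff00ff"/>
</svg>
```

(bCNC post)
(Date: synthetic)
G21
G90
G0 X21.668 Y22.405
M3 S544
G1 X35.231 Y54.511 F1405
G1 X45.685 Y84.385 F1405
G1 X53.028 Y112.027 F1405
G1 X57.262 Y137.437 F1405
G1 X58.386 Y160.616 F1405
G1 X56.401 Y181.563 F1405
M5
G0 X62.574 Y35.209
M3 S544
G1 X58.385 Y14.138 F1405
G1 X38.042 Y7.232 F1405
G1 X21.890 Y21.395 F1405
G1 X26.079 Y42.466 F1405
G1 X46.422 Y49.372 F1405
G1 X62.574 Y35.209 F1405
M5
G0 X71.494 Y164.017
M3 S544
G1 X83.446 Y164.017 F1405
G1 X83.446 Y101.269 F1405
G1 X71.494 Y101.269 F1405
G1 X71.494 Y164.017 F1405
M5
G0 X0.000 Y0.000

Since the viewBox matches the mm dimensions, user units are millimetres directly. The only transform is the Y-flip y_m = 203.014 − y_svg.

Shape 1 is a quadratic bezier drawn with `<path>`. Its stroke #ff00ff means score at S544, F1405. After flipping Y the toolpath is (21.668,22.405) → (35.231,54.511) → (45.685,84.385) → (53.028,112.027) → (57.262,137.437) → (58.386,160.616) → (56.401,181.563).

Shape 2 is a regular polygon drawn with `<polygon>`. Its stroke #ff00ff means score at S544, F1405. After flipping Y the toolpath is (62.574,35.209) → (58.385,14.138) → (38.042,7.232) → (21.890,21.395) → (26.079,42.466) → (46.422,49.372) → (62.574,35.209), returning to the start.

Shape 3 is a rectangle drawn with `<polygon>`. Its stroke #ff00ff means score at S544, F1405. After flipping Y the toolpath is (71.494,164.017) → (83.446,164.017) → (83.446,101.269) → (71.494,101.269) → (71.494,164.017), returning to the start.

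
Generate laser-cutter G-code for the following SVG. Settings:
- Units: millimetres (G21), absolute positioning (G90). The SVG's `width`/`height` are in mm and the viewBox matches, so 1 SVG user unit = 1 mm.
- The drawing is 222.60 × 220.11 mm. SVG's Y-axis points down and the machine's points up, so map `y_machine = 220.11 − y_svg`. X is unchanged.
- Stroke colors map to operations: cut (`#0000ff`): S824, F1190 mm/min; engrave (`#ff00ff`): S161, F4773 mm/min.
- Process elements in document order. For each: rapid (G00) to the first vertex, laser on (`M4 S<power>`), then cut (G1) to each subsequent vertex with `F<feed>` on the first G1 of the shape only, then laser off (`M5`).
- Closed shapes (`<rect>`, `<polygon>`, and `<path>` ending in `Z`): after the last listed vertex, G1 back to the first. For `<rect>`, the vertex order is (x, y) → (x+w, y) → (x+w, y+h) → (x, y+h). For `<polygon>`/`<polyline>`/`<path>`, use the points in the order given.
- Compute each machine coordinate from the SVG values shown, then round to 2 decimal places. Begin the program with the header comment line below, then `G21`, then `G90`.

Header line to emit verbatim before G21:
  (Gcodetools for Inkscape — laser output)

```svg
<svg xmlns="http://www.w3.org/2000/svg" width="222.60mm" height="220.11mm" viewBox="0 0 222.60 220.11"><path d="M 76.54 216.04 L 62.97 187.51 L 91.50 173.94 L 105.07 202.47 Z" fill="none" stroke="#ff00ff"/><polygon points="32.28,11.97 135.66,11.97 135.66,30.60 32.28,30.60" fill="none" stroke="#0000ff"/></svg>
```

Since the viewBox matches the mm dimensions, user units are millimetres directly. The only transform is the Y-flip y_m = 220.11 − y_svg.

Shape 1 is a regular polygon drawn with `<path>`. Its stroke #ff00ff means engrave at S161, F4773. After flipping Y the toolpath is (76.54,4.07) → (62.97,32.60) → (91.50,46.17) → (105.07,17.64) → (76.54,4.07), returning to the start.

Shape 2 is a rectangle drawn with `<polygon>`. Its stroke #0000ff means cut at S824, F1190. After flipping Y the toolpath is (32.28,208.14) → (135.66,208.14) → (135.66,189.51) → (32.28,189.51) → (32.28,208.14), returning to the start.

(Gcodetools for Inkscape — laser output)
G21
G90
G00 X76.54 Y4.07
M4 S161
G1 X62.97 Y32.60 F4773
G1 X91.50 Y46.17
G1 X105.07 Y17.64
G1 X76.54 Y4.07
M5
G00 X32.28 Y208.14
M4 S824
G1 X135.66 Y208.14 F1190
G1 X135.66 Y189.51
G1 X32.28 Y189.51
G1 X32.28 Y208.14
M5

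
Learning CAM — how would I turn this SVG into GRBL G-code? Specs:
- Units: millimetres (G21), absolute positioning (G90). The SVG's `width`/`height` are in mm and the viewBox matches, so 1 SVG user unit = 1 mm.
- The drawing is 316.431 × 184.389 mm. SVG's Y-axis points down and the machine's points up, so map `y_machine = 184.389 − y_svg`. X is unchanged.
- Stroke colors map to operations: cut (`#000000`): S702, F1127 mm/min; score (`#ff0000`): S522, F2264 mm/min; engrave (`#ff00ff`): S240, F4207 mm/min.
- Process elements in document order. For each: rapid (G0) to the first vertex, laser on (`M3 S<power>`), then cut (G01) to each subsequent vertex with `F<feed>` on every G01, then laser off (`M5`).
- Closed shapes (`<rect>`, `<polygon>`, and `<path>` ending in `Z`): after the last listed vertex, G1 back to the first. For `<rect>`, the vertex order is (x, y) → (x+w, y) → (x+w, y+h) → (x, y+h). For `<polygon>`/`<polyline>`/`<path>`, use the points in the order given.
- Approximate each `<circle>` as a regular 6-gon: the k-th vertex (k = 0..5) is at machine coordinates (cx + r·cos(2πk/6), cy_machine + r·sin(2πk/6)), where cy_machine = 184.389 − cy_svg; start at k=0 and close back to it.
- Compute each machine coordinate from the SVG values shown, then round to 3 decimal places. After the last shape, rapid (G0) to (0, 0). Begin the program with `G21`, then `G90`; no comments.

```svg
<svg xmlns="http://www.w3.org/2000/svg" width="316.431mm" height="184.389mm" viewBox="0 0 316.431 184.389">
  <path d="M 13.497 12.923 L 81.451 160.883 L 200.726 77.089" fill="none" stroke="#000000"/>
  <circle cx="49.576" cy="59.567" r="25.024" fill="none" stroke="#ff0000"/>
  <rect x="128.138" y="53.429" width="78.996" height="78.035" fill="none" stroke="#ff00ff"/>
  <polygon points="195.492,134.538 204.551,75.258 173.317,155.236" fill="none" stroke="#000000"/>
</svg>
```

1 u = 1 mm; y_m = 184.389 − y.

[1] `<path>` open polyline, #000000→cut S702 F1127: (13.497,171.466) → (81.451,23.506) → (200.726,107.300)

[2] `<circle>` circle, #ff0000→score S522 F2264: (74.600,124.822) → (62.088,146.493) → (37.064,146.493) → (24.552,124.822) → (37.064,103.151) → (62.088,103.151) → (74.600,124.822) (closed)

[3] `<rect>` rectangle, #ff00ff→engrave S240 F4207: (128.138,130.960) → (207.134,130.960) → (207.134,52.925) → (128.138,52.925) → (128.138,130.960) (closed)

[4] `<polygon>` closed polygon, #000000→cut S702 F1127: (195.492,49.851) → (204.551,109.131) → (173.317,29.153) → (195.492,49.851) (closed)

G21
G90
G0 X13.497 Y171.466
M3 S702
G01 X81.451 Y23.506 F1127
G01 X200.726 Y107.300 F1127
M5
G0 X74.600 Y124.822
M3 S522
G01 X62.088 Y146.493 F2264
G01 X37.064 Y146.493 F2264
G01 X24.552 Y124.822 F2264
G01 X37.064 Y103.151 F2264
G01 X62.088 Y103.151 F2264
G01 X74.600 Y124.822 F2264
M5
G0 X128.138 Y130.960
M3 S240
G01 X207.134 Y130.960 F4207
G01 X207.134 Y52.925 F4207
G01 X128.138 Y52.925 F4207
G01 X128.138 Y130.960 F4207
M5
G0 X195.492 Y49.851
M3 S702
G01 X204.551 Y109.131 F1127
G01 X173.317 Y29.153 F1127
G01 X195.492 Y49.851 F1127
M5
G0 X0.000 Y0.000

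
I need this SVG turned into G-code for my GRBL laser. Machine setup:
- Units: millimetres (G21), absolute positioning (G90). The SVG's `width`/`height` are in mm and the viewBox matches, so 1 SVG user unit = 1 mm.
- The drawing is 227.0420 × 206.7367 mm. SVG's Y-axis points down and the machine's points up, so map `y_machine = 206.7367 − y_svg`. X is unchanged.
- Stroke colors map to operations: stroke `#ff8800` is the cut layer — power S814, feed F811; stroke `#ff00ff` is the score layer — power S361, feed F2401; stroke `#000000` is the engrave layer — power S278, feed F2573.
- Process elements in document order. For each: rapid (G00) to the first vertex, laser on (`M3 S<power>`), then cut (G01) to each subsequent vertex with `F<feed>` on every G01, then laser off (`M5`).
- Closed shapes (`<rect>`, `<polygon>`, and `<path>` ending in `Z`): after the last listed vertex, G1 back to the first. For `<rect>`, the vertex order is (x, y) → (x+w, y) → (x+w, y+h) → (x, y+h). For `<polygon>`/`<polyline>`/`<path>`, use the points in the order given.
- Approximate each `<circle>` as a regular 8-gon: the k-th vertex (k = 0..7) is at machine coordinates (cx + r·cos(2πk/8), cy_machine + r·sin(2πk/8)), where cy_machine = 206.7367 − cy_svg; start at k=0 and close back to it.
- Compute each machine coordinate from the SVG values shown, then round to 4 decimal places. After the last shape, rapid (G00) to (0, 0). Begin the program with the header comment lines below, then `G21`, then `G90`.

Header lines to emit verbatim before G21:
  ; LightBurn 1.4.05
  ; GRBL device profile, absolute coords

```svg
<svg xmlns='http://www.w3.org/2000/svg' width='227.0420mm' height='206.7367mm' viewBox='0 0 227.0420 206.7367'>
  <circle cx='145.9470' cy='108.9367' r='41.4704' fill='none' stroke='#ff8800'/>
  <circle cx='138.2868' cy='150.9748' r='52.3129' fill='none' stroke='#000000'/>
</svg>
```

1 u = 1 mm; y_m = 206.7367 − y.

[1] `<circle>` circle, #ff8800→cut S814 F811: (187.4174,97.8000) → (175.2710,127.1240) → (145.9470,139.2704) → (116.6230,127.1240) → (104.4766,97.8000) → (116.6230,68.4760) → (145.9470,56.3296) → (175.2710,68.4760) → (187.4174,97.8000) (closed)

[2] `<circle>` circle, #000000→engrave S278 F2573: (190.5997,55.7619) → (175.2776,92.7527) → (138.2868,108.0748) → (101.2960,92.7527) → (85.9739,55.7619) → (101.2960,18.7711) → (138.2868,3.4490) → (175.2776,18.7711) → (190.5997,55.7619) (closed)

; LightBurn 1.4.05
; GRBL device profile, absolute coords
G21
G90
G00 X187.4174 Y97.8000
M3 S814
G01 X175.2710 Y127.1240 F811
G01 X145.9470 Y139.2704 F811
G01 X116.6230 Y127.1240 F811
G01 X104.4766 Y97.8000 F811
G01 X116.6230 Y68.4760 F811
G01 X145.9470 Y56.3296 F811
G01 X175.2710 Y68.4760 F811
G01 X187.4174 Y97.8000 F811
M5
G00 X190.5997 Y55.7619
M3 S278
G01 X175.2776 Y92.7527 F2573
G01 X138.2868 Y108.0748 F2573
G01 X101.2960 Y92.7527 F2573
G01 X85.9739 Y55.7619 F2573
G01 X101.2960 Y18.7711 F2573
G01 X138.2868 Y3.4490 F2573
G01 X175.2776 Y18.7711 F2573
G01 X190.5997 Y55.7619 F2573
M5
G00 X0.0000 Y0.0000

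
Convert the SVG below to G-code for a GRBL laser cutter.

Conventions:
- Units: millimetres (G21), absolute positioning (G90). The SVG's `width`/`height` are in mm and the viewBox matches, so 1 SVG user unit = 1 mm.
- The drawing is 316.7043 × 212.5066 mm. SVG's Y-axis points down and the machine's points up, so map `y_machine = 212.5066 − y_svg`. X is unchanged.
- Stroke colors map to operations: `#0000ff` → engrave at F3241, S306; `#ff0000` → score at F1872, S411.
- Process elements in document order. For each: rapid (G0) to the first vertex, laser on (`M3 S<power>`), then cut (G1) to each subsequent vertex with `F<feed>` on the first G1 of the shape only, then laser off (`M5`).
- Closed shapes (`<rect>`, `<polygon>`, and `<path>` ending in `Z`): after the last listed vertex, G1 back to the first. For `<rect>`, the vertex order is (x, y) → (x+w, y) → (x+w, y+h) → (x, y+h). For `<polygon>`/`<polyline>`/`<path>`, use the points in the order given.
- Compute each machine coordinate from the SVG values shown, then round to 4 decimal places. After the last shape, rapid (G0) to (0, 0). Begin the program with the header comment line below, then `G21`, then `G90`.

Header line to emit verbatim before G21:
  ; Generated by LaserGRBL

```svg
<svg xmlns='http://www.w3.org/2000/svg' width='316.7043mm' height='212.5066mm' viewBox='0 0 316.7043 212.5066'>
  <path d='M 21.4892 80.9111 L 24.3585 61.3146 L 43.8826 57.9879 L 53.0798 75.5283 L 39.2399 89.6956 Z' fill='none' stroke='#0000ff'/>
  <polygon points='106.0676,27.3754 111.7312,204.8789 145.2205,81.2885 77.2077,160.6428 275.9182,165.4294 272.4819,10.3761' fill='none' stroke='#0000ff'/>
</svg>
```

; Generated by LaserGRBL
G21
G90
G0 X21.4892 Y131.5955
M3 S306
G1 X24.3585 Y151.1920 F3241
G1 X43.8826 Y154.5187
G1 X53.0798 Y136.9783
G1 X39.2399 Y122.8110
G1 X21.4892 Y131.5955
M5
G0 X106.0676 Y185.1312
M3 S306
G1 X111.7312 Y7.6277 F3241
G1 X145.2205 Y131.2181
G1 X77.2077 Y51.8638
G1 X275.9182 Y47.0772
G1 X272.4819 Y202.1305
G1 X106.0676 Y185.1312
M5
G0 X0.0000 Y0.0000

Since the viewBox matches the mm dimensions, user units are millimetres directly. The only transform is the Y-flip y_m = 212.5066 − y_svg.

Shape 1 is a regular polygon drawn with `<path>`. Its stroke #0000ff means engrave at S306, F3241. After flipping Y the toolpath is (21.4892,131.5955) → (24.3585,151.1920) → (43.8826,154.5187) → (53.0798,136.9783) → (39.2399,122.8110) → (21.4892,131.5955), returning to the start.

Shape 2 is a closed polygon drawn with `<polygon>`. Its stroke #0000ff means engrave at S306, F3241. After flipping Y the toolpath is (106.0676,185.1312) → (111.7312,7.6277) → (145.2205,131.2181) → (77.2077,51.8638) → (275.9182,47.0772) → (272.4819,202.1305) → (106.0676,185.1312), returning to the start.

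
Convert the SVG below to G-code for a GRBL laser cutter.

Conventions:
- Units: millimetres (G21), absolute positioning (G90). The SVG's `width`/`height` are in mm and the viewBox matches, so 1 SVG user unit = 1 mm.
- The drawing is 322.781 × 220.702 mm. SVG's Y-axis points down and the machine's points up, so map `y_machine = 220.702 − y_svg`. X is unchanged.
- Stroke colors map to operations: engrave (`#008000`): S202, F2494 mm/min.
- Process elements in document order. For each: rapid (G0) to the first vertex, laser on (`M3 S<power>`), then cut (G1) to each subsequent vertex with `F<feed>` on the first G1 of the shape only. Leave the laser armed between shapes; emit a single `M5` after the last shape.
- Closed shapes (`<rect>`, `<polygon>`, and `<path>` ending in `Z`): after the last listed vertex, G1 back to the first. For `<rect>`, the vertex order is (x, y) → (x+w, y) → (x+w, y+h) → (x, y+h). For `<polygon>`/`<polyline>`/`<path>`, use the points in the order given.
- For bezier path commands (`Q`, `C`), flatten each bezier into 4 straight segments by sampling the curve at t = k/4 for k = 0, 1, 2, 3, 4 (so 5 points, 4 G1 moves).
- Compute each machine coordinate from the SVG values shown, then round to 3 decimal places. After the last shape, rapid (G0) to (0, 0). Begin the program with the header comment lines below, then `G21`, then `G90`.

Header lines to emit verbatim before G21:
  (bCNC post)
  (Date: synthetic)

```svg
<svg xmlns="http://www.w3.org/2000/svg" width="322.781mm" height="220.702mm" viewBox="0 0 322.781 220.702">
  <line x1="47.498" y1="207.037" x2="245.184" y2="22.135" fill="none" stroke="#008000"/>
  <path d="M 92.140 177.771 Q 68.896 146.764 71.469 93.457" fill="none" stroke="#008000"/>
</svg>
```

1 u = 1 mm; y_m = 220.702 − y.

[1] `<line>` line segment, #008000→engrave S202 F2494: (47.498,13.665) → (245.184,198.567)

[2] `<path>` quadratic bezier, #008000→engrave S202 F2494: (92.140,42.931) → (82.132,59.828) → (75.350,79.513) → (71.796,101.985) → (71.469,127.245)

(bCNC post)
(Date: synthetic)
G21
G90
G0 X47.498 Y13.665
M3 S202
G1 X245.184 Y198.567 F2494
G0 X92.140 Y42.931
M3 S202
G1 X82.132 Y59.828 F2494
G1 X75.350 Y79.513
G1 X71.796 Y101.985
G1 X71.469 Y127.245
M5
G0 X0.000 Y0.000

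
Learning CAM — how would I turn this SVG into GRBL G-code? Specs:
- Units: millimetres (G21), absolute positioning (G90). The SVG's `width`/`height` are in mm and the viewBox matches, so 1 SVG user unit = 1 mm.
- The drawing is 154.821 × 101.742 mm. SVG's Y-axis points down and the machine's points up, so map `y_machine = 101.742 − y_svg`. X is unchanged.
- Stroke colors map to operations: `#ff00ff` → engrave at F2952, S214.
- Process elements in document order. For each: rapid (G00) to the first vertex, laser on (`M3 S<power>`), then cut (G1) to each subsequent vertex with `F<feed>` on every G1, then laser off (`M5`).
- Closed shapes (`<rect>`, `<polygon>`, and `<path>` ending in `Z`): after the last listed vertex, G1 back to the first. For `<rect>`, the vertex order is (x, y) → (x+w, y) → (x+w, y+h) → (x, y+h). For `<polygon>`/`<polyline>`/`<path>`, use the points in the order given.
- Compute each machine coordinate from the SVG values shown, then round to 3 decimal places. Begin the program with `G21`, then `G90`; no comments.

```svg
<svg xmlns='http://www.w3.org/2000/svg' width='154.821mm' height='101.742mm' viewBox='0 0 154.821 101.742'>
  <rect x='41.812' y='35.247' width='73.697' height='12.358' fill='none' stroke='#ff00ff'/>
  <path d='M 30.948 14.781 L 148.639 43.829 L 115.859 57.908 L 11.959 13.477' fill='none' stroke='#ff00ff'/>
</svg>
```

G21
G90
G00 X41.812 Y66.495
M3 S214
G1 X115.509 Y66.495 F2952
G1 X115.509 Y54.137 F2952
G1 X41.812 Y54.137 F2952
G1 X41.812 Y66.495 F2952
M5
G00 X30.948 Y86.961
M3 S214
G1 X148.639 Y57.913 F2952
G1 X115.859 Y43.834 F2952
G1 X11.959 Y88.265 F2952
M5

viewBox `0 0 154.821 101.742` with mm width/height → 1 unit = 1 mm. Flip: y_m = 101.742 − y_svg.

**Shape 1** — `<rect>` rectangle, stroke `#ff00ff` → engrave (S214, F2952). Machine vertices: (41.812,66.495) → (115.509,66.495) → (115.509,54.137) → (41.812,54.137) → (41.812,66.495). Closed: final G1 returns to the first vertex.

**Shape 2** — `<path>` open polyline, stroke `#ff00ff` → engrave (S214, F2952). Machine vertices: (30.948,86.961) → (148.639,57.913) → (115.859,43.834) → (11.959,88.265). Open path.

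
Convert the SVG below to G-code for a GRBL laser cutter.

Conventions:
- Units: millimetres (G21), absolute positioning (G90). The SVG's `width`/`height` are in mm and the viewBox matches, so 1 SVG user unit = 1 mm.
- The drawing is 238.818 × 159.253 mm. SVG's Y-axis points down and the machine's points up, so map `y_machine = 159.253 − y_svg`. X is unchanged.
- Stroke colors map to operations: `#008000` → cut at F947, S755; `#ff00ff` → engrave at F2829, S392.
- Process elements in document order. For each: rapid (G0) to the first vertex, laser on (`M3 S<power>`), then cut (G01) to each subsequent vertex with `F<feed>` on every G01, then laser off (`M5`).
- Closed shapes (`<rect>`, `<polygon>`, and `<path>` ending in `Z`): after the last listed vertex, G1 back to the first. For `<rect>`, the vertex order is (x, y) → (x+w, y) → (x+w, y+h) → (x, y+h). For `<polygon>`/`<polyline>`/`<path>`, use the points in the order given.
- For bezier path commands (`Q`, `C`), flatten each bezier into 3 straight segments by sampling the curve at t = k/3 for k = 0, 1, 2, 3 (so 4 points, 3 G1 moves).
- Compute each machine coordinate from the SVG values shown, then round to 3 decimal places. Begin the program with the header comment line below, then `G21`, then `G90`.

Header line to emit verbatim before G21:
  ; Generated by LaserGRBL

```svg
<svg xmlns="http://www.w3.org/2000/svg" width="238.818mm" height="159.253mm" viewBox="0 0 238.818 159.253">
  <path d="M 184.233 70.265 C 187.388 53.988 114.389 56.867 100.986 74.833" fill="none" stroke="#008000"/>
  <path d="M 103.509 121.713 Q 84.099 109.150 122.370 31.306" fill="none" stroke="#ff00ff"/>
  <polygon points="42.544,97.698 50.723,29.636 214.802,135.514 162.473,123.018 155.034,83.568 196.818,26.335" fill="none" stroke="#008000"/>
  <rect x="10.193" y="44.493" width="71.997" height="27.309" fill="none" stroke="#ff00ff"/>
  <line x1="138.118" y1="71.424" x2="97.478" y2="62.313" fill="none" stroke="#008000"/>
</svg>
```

; Generated by LaserGRBL
G21
G90
G0 X184.233 Y88.988
M3 S755
G01 X167.031 Y99.030 F947
G01 X129.227 Y97.206 F947
G01 X100.986 Y84.420 F947
M5
G0 X103.509 Y37.540
M3 S392
G01 X96.978 Y53.169 F2829
G01 X103.265 Y83.304 F2829
G01 X122.370 Y127.947 F2829
M5
G0 X42.544 Y61.555
M3 S755
G01 X50.723 Y129.617 F947
G01 X214.802 Y23.739 F947
G01 X162.473 Y36.235 F947
G01 X155.034 Y75.685 F947
G01 X196.818 Y132.918 F947
G01 X42.544 Y61.555 F947
M5
G0 X10.193 Y114.760
M3 S392
G01 X82.190 Y114.760 F2829
G01 X82.190 Y87.451 F2829
G01 X10.193 Y87.451 F2829
G01 X10.193 Y114.760 F2829
M5
G0 X138.118 Y87.829
M3 S755
G01 X97.478 Y96.940 F947
M5

1 u = 1 mm; y_m = 159.253 − y.

[1] `<path>` cubic bezier, #008000→cut S755 F947: (184.233,88.988) → (167.031,99.030) → (129.227,97.206) → (100.986,84.420)

[2] `<path>` quadratic bezier, #ff00ff→engrave S392 F2829: (103.509,37.540) → (96.978,53.169) → (103.265,83.304) → (122.370,127.947)

[3] `<polygon>` closed polygon, #008000→cut S755 F947: (42.544,61.555) → (50.723,129.617) → (214.802,23.739) → (162.473,36.235) → (155.034,75.685) → (196.818,132.918) → (42.544,61.555) (closed)

[4] `<rect>` rectangle, #ff00ff→engrave S392 F2829: (10.193,114.760) → (82.190,114.760) → (82.190,87.451) → (10.193,87.451) → (10.193,114.760) (closed)

[5] `<line>` line segment, #008000→cut S755 F947: (138.118,87.829) → (97.478,96.940)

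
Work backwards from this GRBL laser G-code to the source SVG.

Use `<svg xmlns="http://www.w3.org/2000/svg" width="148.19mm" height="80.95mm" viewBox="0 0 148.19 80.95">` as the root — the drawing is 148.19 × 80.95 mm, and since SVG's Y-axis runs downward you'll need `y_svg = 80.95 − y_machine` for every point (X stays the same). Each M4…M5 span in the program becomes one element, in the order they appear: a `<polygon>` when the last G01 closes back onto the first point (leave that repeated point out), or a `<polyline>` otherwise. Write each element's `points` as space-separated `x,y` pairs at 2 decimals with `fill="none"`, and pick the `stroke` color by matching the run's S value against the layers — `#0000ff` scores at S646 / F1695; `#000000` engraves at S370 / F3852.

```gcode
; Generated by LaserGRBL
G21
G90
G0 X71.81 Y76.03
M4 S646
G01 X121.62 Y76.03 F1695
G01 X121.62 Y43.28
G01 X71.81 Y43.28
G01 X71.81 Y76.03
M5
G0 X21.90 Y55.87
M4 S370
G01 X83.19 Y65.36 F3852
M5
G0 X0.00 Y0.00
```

<svg xmlns="http://www.w3.org/2000/svg" width="148.19mm" height="80.95mm" viewBox="0 0 148.19 80.95">
  <polygon points="71.81,4.92 121.62,4.92 121.62,37.67 71.81,37.67" fill="none" stroke="#0000ff"/>
  <polyline points="21.90,25.08 83.19,15.59" fill="none" stroke="#000000"/>
</svg>

y_svg = 80.95 − y_m.

[1] S646→`#0000ff` (score); closed run; points: 71.81,4.92 121.62,4.92 121.62,37.67 71.81,37.67

[2] S370→`#000000` (engrave); open run; points: 21.90,25.08 83.19,15.59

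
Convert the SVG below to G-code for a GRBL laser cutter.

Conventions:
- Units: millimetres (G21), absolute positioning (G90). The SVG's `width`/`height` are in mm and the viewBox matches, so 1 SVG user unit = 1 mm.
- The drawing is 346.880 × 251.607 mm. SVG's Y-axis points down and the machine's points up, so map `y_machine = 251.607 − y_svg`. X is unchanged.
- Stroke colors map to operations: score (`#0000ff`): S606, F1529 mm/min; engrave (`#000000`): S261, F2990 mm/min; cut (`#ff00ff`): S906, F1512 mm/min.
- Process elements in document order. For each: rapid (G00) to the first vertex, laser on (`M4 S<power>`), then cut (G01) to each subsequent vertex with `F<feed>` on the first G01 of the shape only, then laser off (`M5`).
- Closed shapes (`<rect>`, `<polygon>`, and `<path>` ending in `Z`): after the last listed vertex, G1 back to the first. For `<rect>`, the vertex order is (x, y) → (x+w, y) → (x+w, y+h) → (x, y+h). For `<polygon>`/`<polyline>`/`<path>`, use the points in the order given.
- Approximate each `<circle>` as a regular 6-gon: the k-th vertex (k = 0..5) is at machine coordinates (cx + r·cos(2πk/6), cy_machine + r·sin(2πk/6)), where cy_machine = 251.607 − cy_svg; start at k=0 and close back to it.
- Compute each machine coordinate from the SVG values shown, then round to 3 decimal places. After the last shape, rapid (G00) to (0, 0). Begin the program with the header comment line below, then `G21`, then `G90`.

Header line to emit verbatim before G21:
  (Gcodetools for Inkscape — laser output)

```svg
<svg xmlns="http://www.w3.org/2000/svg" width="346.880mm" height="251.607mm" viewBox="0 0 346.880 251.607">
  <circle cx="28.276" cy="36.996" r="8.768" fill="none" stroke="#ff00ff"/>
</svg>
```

viewBox `0 0 346.880 251.607` with mm width/height → 1 unit = 1 mm. Flip: y_m = 251.607 − y_svg.

**Shape 1** — `<circle>` circle, stroke `#ff00ff` → cut (S906, F1512). Machine vertices: (37.044,214.611) → (32.660,222.204) → (23.892,222.204) → (19.508,214.611) → (23.892,207.018) → (32.660,207.018) → (37.044,214.611). Closed: final G1 returns to the first vertex.

(Gcodetools for Inkscape — laser output)
G21
G90
G00 X37.044 Y214.611
M4 S906
G01 X32.660 Y222.204 F1512
G01 X23.892 Y222.204
G01 X19.508 Y214.611
G01 X23.892 Y207.018
G01 X32.660 Y207.018
G01 X37.044 Y214.611
M5
G00 X0.000 Y0.000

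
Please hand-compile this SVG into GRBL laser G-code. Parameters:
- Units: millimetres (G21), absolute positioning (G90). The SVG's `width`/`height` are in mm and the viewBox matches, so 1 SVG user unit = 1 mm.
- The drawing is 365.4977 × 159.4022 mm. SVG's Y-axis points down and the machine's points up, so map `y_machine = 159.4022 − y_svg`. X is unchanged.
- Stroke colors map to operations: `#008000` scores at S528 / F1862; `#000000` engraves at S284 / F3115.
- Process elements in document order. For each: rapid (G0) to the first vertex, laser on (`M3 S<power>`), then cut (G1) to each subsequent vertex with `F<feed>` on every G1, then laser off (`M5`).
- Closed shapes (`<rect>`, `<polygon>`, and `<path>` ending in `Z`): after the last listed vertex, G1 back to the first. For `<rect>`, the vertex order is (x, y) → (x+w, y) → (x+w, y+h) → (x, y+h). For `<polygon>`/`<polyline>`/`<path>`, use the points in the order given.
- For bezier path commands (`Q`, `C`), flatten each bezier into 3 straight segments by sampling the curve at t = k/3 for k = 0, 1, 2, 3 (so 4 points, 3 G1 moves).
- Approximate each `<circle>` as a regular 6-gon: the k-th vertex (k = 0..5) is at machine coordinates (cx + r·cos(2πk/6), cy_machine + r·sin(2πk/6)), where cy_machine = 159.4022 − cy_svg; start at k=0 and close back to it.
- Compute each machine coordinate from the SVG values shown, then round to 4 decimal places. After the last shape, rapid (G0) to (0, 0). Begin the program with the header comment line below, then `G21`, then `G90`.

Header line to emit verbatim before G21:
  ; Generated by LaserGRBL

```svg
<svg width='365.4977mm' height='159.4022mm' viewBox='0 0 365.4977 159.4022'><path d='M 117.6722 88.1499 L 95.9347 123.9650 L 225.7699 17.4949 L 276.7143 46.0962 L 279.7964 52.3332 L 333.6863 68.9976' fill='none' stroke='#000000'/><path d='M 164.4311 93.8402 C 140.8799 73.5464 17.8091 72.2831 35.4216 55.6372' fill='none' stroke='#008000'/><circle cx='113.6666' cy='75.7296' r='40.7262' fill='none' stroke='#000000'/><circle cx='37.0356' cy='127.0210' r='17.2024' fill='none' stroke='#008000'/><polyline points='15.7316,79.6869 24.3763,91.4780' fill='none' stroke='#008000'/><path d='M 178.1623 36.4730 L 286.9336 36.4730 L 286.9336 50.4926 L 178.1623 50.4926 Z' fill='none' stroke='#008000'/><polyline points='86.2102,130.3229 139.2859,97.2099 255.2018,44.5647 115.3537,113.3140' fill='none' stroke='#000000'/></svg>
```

; Generated by LaserGRBL
G21
G90
G0 X117.6722 Y71.2523
M3 S284
G1 X95.9347 Y35.4372 F3115
G1 X225.7699 Y141.9073 F3115
G1 X276.7143 Y113.3060 F3115
G1 X279.7964 Y107.0690 F3115
G1 X333.6863 Y90.4046 F3115
M5
G0 X164.4311 Y65.5620
M3 S528
G1 X116.6031 Y80.7869 F1862
G1 X55.8071 Y90.9721 F1862
G1 X35.4216 Y103.7650 F1862
M5
G0 X154.3928 Y83.6726
M3 S284
G1 X134.0297 Y118.9425 F3115
G1 X93.3035 Y118.9425 F3115
G1 X72.9404 Y83.6726 F3115
G1 X93.3035 Y48.4027 F3115
G1 X134.0297 Y48.4027 F3115
G1 X154.3928 Y83.6726 F3115
M5
G0 X54.2380 Y32.3812
M3 S528
G1 X45.6368 Y47.2789 F1862
G1 X28.4344 Y47.2789 F1862
G1 X19.8332 Y32.3812 F1862
G1 X28.4344 Y17.4835 F1862
G1 X45.6368 Y17.4835 F1862
G1 X54.2380 Y32.3812 F1862
M5
G0 X15.7316 Y79.7153
M3 S528
G1 X24.3763 Y67.9242 F1862
M5
G0 X178.1623 Y122.9292
M3 S528
G1 X286.9336 Y122.9292 F1862
G1 X286.9336 Y108.9096 F1862
G1 X178.1623 Y108.9096 F1862
G1 X178.1623 Y122.9292 F1862
M5
G0 X86.2102 Y29.0793
M3 S284
G1 X139.2859 Y62.1923 F3115
G1 X255.2018 Y114.8375 F3115
G1 X115.3537 Y46.0882 F3115
M5
G0 X0.0000 Y0.0000

viewBox `0 0 365.4977 159.4022` with mm width/height → 1 unit = 1 mm. Flip: y_m = 159.4022 − y_svg.

**Shape 1** — `<path>` open polyline, stroke `#000000` → engrave (S284, F3115). Machine vertices: (117.6722,71.2523) → (95.9347,35.4372) → (225.7699,141.9073) → (276.7143,113.3060) → (279.7964,107.0690) → (333.6863,90.4046). Open path.

**Shape 2** — `<path>` cubic bezier, stroke `#008000` → score (S528, F1862). Control points (SVG): P0=(164.4311,93.8402), P1=(140.8799,73.5464), P2=(17.8091,72.2831), P3=(35.4216,55.6372); sampled at t=k/3. Machine vertices: (164.4311,65.5620) → (116.6031,80.7869) → (55.8071,90.9721) → (35.4216,103.7650). Open path.

**Shape 3** — `<circle>` circle, stroke `#000000` → engrave (S284, F3115). Machine vertices: (154.3928,83.6726) → (134.0297,118.9425) → (93.3035,118.9425) → (72.9404,83.6726) → (93.3035,48.4027) → (134.0297,48.4027) → (154.3928,83.6726). Closed: final G1 returns to the first vertex.

**Shape 4** — `<circle>` circle, stroke `#008000` → score (S528, F1862). Machine vertices: (54.2380,32.3812) → (45.6368,47.2789) → (28.4344,47.2789) → (19.8332,32.3812) → (28.4344,17.4835) → (45.6368,17.4835) → (54.2380,32.3812). Closed: final G1 returns to the first vertex.

**Shape 5** — `<polyline>` line segment, stroke `#008000` → score (S528, F1862). Machine vertices: (15.7316,79.7153) → (24.3763,67.9242). Open path.

**Shape 6** — `<path>` rectangle, stroke `#008000` → score (S528, F1862). Machine vertices: (178.1623,122.9292) → (286.9336,122.9292) → (286.9336,108.9096) → (178.1623,108.9096) → (178.1623,122.9292). Closed: final G1 returns to the first vertex.

**Shape 7** — `<polyline>` open polyline, stroke `#000000` → engrave (S284, F3115). Machine vertices: (86.2102,29.0793) → (139.2859,62.1923) → (255.2018,114.8375) → (115.3537,46.0882). Open path.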